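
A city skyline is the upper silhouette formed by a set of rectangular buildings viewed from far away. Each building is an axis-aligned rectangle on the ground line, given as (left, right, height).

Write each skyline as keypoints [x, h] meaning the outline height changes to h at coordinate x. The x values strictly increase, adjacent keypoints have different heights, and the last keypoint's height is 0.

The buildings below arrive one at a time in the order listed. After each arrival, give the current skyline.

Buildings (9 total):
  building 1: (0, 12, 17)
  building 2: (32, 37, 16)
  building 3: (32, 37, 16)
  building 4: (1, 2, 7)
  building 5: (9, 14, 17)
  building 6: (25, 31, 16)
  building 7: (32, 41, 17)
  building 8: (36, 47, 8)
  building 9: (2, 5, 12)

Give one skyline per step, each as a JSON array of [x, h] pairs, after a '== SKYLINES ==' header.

== SKYLINES ==
[[0,17],[12,0]]
[[0,17],[12,0],[32,16],[37,0]]
[[0,17],[12,0],[32,16],[37,0]]
[[0,17],[12,0],[32,16],[37,0]]
[[0,17],[14,0],[32,16],[37,0]]
[[0,17],[14,0],[25,16],[31,0],[32,16],[37,0]]
[[0,17],[14,0],[25,16],[31,0],[32,17],[41,0]]
[[0,17],[14,0],[25,16],[31,0],[32,17],[41,8],[47,0]]
[[0,17],[14,0],[25,16],[31,0],[32,17],[41,8],[47,0]]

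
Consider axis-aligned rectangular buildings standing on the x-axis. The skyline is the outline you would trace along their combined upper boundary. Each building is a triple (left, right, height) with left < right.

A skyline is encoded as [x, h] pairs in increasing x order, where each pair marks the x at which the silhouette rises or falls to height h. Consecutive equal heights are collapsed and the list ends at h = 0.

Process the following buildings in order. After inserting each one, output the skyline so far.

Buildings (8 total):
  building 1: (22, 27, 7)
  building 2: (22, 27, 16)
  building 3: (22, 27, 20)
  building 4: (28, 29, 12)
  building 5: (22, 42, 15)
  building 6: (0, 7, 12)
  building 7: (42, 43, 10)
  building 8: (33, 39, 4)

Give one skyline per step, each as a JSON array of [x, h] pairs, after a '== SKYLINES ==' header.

== SKYLINES ==
[[22,7],[27,0]]
[[22,16],[27,0]]
[[22,20],[27,0]]
[[22,20],[27,0],[28,12],[29,0]]
[[22,20],[27,15],[42,0]]
[[0,12],[7,0],[22,20],[27,15],[42,0]]
[[0,12],[7,0],[22,20],[27,15],[42,10],[43,0]]
[[0,12],[7,0],[22,20],[27,15],[42,10],[43,0]]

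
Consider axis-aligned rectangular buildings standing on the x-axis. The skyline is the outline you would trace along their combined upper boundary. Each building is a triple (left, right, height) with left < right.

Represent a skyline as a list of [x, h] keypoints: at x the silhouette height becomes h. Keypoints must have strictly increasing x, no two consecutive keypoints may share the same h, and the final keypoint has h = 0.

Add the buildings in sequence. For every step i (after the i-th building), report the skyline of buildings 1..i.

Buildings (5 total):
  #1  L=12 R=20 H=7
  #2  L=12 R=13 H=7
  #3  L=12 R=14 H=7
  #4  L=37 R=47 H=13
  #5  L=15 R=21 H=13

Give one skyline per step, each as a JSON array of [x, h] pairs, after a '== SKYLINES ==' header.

== SKYLINES ==
[[12,7],[20,0]]
[[12,7],[20,0]]
[[12,7],[20,0]]
[[12,7],[20,0],[37,13],[47,0]]
[[12,7],[15,13],[21,0],[37,13],[47,0]]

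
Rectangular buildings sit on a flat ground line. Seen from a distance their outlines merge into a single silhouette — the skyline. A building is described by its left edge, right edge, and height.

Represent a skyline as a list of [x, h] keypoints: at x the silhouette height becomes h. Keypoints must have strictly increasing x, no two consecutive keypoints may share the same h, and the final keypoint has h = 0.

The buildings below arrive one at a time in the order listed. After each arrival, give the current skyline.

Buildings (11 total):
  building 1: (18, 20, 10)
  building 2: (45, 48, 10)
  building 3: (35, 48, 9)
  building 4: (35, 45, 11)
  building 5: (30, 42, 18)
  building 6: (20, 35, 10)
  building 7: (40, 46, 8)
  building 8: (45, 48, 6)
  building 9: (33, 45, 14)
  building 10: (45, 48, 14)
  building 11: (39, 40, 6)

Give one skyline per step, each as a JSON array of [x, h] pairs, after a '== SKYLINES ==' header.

== SKYLINES ==
[[18,10],[20,0]]
[[18,10],[20,0],[45,10],[48,0]]
[[18,10],[20,0],[35,9],[45,10],[48,0]]
[[18,10],[20,0],[35,11],[45,10],[48,0]]
[[18,10],[20,0],[30,18],[42,11],[45,10],[48,0]]
[[18,10],[30,18],[42,11],[45,10],[48,0]]
[[18,10],[30,18],[42,11],[45,10],[48,0]]
[[18,10],[30,18],[42,11],[45,10],[48,0]]
[[18,10],[30,18],[42,14],[45,10],[48,0]]
[[18,10],[30,18],[42,14],[48,0]]
[[18,10],[30,18],[42,14],[48,0]]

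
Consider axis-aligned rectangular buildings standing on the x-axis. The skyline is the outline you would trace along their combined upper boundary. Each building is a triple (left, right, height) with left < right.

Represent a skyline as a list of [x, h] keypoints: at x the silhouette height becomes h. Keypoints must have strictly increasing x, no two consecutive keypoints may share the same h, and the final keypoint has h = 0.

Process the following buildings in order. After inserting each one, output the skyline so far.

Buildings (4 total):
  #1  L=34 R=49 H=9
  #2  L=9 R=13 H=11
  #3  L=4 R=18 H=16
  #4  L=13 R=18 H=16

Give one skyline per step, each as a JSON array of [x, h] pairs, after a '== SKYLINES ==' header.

== SKYLINES ==
[[34,9],[49,0]]
[[9,11],[13,0],[34,9],[49,0]]
[[4,16],[18,0],[34,9],[49,0]]
[[4,16],[18,0],[34,9],[49,0]]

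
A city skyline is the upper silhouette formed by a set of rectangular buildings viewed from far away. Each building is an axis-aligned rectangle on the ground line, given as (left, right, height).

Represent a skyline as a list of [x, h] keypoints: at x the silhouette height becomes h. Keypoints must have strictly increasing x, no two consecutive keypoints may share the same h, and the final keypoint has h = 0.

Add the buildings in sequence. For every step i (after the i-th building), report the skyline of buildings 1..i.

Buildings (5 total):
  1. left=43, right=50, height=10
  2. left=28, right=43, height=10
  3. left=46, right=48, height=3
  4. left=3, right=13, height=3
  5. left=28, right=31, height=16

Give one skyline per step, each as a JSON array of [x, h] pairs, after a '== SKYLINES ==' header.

== SKYLINES ==
[[43,10],[50,0]]
[[28,10],[50,0]]
[[28,10],[50,0]]
[[3,3],[13,0],[28,10],[50,0]]
[[3,3],[13,0],[28,16],[31,10],[50,0]]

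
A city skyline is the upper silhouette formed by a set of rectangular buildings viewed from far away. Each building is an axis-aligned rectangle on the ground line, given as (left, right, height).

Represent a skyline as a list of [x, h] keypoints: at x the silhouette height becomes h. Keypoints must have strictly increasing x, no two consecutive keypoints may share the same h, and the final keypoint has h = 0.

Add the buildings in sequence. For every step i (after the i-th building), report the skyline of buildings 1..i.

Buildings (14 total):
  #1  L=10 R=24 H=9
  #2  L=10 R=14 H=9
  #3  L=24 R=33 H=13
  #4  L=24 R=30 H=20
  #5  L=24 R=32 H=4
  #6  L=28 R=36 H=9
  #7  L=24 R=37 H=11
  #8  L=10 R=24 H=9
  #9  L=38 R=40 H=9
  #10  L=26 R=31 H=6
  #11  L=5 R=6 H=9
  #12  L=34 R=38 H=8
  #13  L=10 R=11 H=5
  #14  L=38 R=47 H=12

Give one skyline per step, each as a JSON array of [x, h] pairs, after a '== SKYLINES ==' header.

== SKYLINES ==
[[10,9],[24,0]]
[[10,9],[24,0]]
[[10,9],[24,13],[33,0]]
[[10,9],[24,20],[30,13],[33,0]]
[[10,9],[24,20],[30,13],[33,0]]
[[10,9],[24,20],[30,13],[33,9],[36,0]]
[[10,9],[24,20],[30,13],[33,11],[37,0]]
[[10,9],[24,20],[30,13],[33,11],[37,0]]
[[10,9],[24,20],[30,13],[33,11],[37,0],[38,9],[40,0]]
[[10,9],[24,20],[30,13],[33,11],[37,0],[38,9],[40,0]]
[[5,9],[6,0],[10,9],[24,20],[30,13],[33,11],[37,0],[38,9],[40,0]]
[[5,9],[6,0],[10,9],[24,20],[30,13],[33,11],[37,8],[38,9],[40,0]]
[[5,9],[6,0],[10,9],[24,20],[30,13],[33,11],[37,8],[38,9],[40,0]]
[[5,9],[6,0],[10,9],[24,20],[30,13],[33,11],[37,8],[38,12],[47,0]]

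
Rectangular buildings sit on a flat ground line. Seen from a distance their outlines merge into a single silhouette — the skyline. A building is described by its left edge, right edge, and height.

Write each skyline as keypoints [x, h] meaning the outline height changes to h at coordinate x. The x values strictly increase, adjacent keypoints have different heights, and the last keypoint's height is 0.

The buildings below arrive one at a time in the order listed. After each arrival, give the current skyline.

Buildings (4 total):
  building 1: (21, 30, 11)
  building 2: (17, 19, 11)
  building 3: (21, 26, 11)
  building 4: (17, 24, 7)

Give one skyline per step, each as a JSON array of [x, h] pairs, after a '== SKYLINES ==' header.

== SKYLINES ==
[[21,11],[30,0]]
[[17,11],[19,0],[21,11],[30,0]]
[[17,11],[19,0],[21,11],[30,0]]
[[17,11],[19,7],[21,11],[30,0]]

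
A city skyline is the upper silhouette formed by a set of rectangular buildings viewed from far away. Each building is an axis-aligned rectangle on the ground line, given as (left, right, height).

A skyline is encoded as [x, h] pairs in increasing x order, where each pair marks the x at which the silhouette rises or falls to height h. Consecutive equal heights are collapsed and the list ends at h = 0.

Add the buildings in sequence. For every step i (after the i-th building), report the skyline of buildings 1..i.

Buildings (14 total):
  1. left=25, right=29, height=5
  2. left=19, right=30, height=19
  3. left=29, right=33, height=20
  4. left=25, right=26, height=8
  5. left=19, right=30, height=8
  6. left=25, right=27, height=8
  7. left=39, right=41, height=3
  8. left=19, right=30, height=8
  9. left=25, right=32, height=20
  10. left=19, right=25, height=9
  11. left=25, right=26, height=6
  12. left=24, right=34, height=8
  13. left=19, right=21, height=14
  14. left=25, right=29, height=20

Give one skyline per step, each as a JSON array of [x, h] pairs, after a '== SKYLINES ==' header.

== SKYLINES ==
[[25,5],[29,0]]
[[19,19],[30,0]]
[[19,19],[29,20],[33,0]]
[[19,19],[29,20],[33,0]]
[[19,19],[29,20],[33,0]]
[[19,19],[29,20],[33,0]]
[[19,19],[29,20],[33,0],[39,3],[41,0]]
[[19,19],[29,20],[33,0],[39,3],[41,0]]
[[19,19],[25,20],[33,0],[39,3],[41,0]]
[[19,19],[25,20],[33,0],[39,3],[41,0]]
[[19,19],[25,20],[33,0],[39,3],[41,0]]
[[19,19],[25,20],[33,8],[34,0],[39,3],[41,0]]
[[19,19],[25,20],[33,8],[34,0],[39,3],[41,0]]
[[19,19],[25,20],[33,8],[34,0],[39,3],[41,0]]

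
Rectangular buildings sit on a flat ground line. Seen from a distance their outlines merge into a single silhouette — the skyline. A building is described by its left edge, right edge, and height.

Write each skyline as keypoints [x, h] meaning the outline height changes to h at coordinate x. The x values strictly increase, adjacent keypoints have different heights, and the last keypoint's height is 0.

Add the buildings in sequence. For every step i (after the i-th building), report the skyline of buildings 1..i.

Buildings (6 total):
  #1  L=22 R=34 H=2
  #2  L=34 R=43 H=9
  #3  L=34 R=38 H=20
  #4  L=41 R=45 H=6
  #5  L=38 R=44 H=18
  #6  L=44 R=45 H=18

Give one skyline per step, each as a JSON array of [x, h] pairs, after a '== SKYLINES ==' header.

== SKYLINES ==
[[22,2],[34,0]]
[[22,2],[34,9],[43,0]]
[[22,2],[34,20],[38,9],[43,0]]
[[22,2],[34,20],[38,9],[43,6],[45,0]]
[[22,2],[34,20],[38,18],[44,6],[45,0]]
[[22,2],[34,20],[38,18],[45,0]]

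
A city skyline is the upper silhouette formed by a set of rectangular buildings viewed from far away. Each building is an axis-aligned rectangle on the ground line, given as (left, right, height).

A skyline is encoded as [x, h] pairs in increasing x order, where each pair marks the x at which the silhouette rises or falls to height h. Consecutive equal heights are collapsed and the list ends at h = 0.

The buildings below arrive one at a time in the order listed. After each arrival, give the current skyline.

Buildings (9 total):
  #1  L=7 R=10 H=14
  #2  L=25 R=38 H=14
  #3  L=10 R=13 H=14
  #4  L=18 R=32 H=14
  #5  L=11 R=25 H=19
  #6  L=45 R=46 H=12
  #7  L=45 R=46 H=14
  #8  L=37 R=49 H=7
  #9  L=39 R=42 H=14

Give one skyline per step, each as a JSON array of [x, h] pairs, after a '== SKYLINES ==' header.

== SKYLINES ==
[[7,14],[10,0]]
[[7,14],[10,0],[25,14],[38,0]]
[[7,14],[13,0],[25,14],[38,0]]
[[7,14],[13,0],[18,14],[38,0]]
[[7,14],[11,19],[25,14],[38,0]]
[[7,14],[11,19],[25,14],[38,0],[45,12],[46,0]]
[[7,14],[11,19],[25,14],[38,0],[45,14],[46,0]]
[[7,14],[11,19],[25,14],[38,7],[45,14],[46,7],[49,0]]
[[7,14],[11,19],[25,14],[38,7],[39,14],[42,7],[45,14],[46,7],[49,0]]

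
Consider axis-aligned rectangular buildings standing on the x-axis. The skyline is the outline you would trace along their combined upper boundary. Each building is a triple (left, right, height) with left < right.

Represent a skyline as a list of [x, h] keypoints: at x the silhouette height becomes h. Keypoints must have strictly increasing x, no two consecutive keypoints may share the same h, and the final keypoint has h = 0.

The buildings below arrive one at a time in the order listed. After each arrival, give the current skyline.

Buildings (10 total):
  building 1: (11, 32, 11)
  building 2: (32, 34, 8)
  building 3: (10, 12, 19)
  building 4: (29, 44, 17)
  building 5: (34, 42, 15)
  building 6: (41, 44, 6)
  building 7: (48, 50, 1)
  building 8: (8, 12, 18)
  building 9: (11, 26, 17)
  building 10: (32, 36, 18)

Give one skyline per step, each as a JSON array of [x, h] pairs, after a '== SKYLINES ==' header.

== SKYLINES ==
[[11,11],[32,0]]
[[11,11],[32,8],[34,0]]
[[10,19],[12,11],[32,8],[34,0]]
[[10,19],[12,11],[29,17],[44,0]]
[[10,19],[12,11],[29,17],[44,0]]
[[10,19],[12,11],[29,17],[44,0]]
[[10,19],[12,11],[29,17],[44,0],[48,1],[50,0]]
[[8,18],[10,19],[12,11],[29,17],[44,0],[48,1],[50,0]]
[[8,18],[10,19],[12,17],[26,11],[29,17],[44,0],[48,1],[50,0]]
[[8,18],[10,19],[12,17],[26,11],[29,17],[32,18],[36,17],[44,0],[48,1],[50,0]]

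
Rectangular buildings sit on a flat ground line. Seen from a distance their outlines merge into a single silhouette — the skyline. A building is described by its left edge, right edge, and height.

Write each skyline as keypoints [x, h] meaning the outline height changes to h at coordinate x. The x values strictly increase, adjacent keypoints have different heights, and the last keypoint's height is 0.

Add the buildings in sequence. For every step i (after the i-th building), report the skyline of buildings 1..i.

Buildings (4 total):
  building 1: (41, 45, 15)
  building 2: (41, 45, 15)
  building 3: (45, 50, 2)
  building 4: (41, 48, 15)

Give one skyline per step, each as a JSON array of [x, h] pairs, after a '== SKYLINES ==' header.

== SKYLINES ==
[[41,15],[45,0]]
[[41,15],[45,0]]
[[41,15],[45,2],[50,0]]
[[41,15],[48,2],[50,0]]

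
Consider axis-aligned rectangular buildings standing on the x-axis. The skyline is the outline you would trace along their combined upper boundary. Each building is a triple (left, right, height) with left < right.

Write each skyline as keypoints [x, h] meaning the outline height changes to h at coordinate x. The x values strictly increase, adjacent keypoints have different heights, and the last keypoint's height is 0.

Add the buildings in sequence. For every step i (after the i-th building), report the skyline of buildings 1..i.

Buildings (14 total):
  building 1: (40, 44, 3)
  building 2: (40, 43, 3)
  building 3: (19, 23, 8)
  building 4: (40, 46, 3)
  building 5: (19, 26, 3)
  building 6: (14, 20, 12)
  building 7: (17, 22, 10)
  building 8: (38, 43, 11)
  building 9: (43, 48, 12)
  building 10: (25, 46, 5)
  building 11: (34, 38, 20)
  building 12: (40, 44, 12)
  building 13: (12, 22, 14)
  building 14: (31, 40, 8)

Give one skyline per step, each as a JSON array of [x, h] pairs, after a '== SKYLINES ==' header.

== SKYLINES ==
[[40,3],[44,0]]
[[40,3],[44,0]]
[[19,8],[23,0],[40,3],[44,0]]
[[19,8],[23,0],[40,3],[46,0]]
[[19,8],[23,3],[26,0],[40,3],[46,0]]
[[14,12],[20,8],[23,3],[26,0],[40,3],[46,0]]
[[14,12],[20,10],[22,8],[23,3],[26,0],[40,3],[46,0]]
[[14,12],[20,10],[22,8],[23,3],[26,0],[38,11],[43,3],[46,0]]
[[14,12],[20,10],[22,8],[23,3],[26,0],[38,11],[43,12],[48,0]]
[[14,12],[20,10],[22,8],[23,3],[25,5],[38,11],[43,12],[48,0]]
[[14,12],[20,10],[22,8],[23,3],[25,5],[34,20],[38,11],[43,12],[48,0]]
[[14,12],[20,10],[22,8],[23,3],[25,5],[34,20],[38,11],[40,12],[48,0]]
[[12,14],[22,8],[23,3],[25,5],[34,20],[38,11],[40,12],[48,0]]
[[12,14],[22,8],[23,3],[25,5],[31,8],[34,20],[38,11],[40,12],[48,0]]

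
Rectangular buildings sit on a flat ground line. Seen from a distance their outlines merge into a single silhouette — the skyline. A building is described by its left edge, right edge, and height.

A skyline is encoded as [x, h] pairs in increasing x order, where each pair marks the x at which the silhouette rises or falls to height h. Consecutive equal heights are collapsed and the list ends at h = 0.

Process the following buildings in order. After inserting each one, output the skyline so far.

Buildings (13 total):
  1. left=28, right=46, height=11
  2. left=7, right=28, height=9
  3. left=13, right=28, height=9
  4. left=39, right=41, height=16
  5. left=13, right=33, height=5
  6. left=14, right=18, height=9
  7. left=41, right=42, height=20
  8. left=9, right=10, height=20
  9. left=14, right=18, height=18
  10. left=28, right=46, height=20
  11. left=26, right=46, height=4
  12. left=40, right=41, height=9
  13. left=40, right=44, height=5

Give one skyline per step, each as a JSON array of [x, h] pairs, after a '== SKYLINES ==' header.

== SKYLINES ==
[[28,11],[46,0]]
[[7,9],[28,11],[46,0]]
[[7,9],[28,11],[46,0]]
[[7,9],[28,11],[39,16],[41,11],[46,0]]
[[7,9],[28,11],[39,16],[41,11],[46,0]]
[[7,9],[28,11],[39,16],[41,11],[46,0]]
[[7,9],[28,11],[39,16],[41,20],[42,11],[46,0]]
[[7,9],[9,20],[10,9],[28,11],[39,16],[41,20],[42,11],[46,0]]
[[7,9],[9,20],[10,9],[14,18],[18,9],[28,11],[39,16],[41,20],[42,11],[46,0]]
[[7,9],[9,20],[10,9],[14,18],[18,9],[28,20],[46,0]]
[[7,9],[9,20],[10,9],[14,18],[18,9],[28,20],[46,0]]
[[7,9],[9,20],[10,9],[14,18],[18,9],[28,20],[46,0]]
[[7,9],[9,20],[10,9],[14,18],[18,9],[28,20],[46,0]]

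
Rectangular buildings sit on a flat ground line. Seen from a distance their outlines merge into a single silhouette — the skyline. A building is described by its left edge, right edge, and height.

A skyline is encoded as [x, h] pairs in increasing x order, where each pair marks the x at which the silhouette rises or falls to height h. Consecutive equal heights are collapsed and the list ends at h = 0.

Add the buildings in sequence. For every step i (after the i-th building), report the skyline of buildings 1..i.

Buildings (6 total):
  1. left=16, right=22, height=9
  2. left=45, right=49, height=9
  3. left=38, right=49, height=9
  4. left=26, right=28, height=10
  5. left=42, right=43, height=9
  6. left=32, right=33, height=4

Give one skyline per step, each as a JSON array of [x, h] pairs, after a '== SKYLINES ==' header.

== SKYLINES ==
[[16,9],[22,0]]
[[16,9],[22,0],[45,9],[49,0]]
[[16,9],[22,0],[38,9],[49,0]]
[[16,9],[22,0],[26,10],[28,0],[38,9],[49,0]]
[[16,9],[22,0],[26,10],[28,0],[38,9],[49,0]]
[[16,9],[22,0],[26,10],[28,0],[32,4],[33,0],[38,9],[49,0]]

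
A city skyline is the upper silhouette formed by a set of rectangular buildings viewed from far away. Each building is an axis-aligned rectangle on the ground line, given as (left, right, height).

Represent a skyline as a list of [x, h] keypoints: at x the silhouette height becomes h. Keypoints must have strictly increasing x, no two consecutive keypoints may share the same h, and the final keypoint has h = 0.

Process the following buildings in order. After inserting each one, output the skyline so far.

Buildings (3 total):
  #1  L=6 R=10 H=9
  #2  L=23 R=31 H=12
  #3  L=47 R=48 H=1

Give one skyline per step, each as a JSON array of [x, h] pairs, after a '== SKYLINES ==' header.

== SKYLINES ==
[[6,9],[10,0]]
[[6,9],[10,0],[23,12],[31,0]]
[[6,9],[10,0],[23,12],[31,0],[47,1],[48,0]]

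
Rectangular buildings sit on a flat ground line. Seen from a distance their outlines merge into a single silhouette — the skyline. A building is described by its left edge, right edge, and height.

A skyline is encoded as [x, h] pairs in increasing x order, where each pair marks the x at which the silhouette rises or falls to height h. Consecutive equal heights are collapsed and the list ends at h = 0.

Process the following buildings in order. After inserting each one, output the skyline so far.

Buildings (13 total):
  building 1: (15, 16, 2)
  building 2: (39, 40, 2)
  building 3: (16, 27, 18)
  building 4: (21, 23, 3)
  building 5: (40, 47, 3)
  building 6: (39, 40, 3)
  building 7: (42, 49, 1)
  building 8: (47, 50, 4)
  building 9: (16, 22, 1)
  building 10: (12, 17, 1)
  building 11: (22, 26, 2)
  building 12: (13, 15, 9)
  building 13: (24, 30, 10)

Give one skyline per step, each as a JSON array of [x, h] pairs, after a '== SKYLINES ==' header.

== SKYLINES ==
[[15,2],[16,0]]
[[15,2],[16,0],[39,2],[40,0]]
[[15,2],[16,18],[27,0],[39,2],[40,0]]
[[15,2],[16,18],[27,0],[39,2],[40,0]]
[[15,2],[16,18],[27,0],[39,2],[40,3],[47,0]]
[[15,2],[16,18],[27,0],[39,3],[47,0]]
[[15,2],[16,18],[27,0],[39,3],[47,1],[49,0]]
[[15,2],[16,18],[27,0],[39,3],[47,4],[50,0]]
[[15,2],[16,18],[27,0],[39,3],[47,4],[50,0]]
[[12,1],[15,2],[16,18],[27,0],[39,3],[47,4],[50,0]]
[[12,1],[15,2],[16,18],[27,0],[39,3],[47,4],[50,0]]
[[12,1],[13,9],[15,2],[16,18],[27,0],[39,3],[47,4],[50,0]]
[[12,1],[13,9],[15,2],[16,18],[27,10],[30,0],[39,3],[47,4],[50,0]]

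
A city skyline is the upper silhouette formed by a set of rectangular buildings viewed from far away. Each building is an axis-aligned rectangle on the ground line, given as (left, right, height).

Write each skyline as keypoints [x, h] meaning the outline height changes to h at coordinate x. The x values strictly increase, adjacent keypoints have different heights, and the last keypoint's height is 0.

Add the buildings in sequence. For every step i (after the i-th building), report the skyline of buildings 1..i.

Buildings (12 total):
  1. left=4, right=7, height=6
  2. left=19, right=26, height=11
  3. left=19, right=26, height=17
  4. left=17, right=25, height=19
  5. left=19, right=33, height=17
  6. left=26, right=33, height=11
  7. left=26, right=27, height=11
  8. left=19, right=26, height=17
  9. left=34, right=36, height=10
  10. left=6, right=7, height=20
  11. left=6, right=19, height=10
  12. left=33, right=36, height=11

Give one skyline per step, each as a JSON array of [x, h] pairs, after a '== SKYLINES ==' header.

== SKYLINES ==
[[4,6],[7,0]]
[[4,6],[7,0],[19,11],[26,0]]
[[4,6],[7,0],[19,17],[26,0]]
[[4,6],[7,0],[17,19],[25,17],[26,0]]
[[4,6],[7,0],[17,19],[25,17],[33,0]]
[[4,6],[7,0],[17,19],[25,17],[33,0]]
[[4,6],[7,0],[17,19],[25,17],[33,0]]
[[4,6],[7,0],[17,19],[25,17],[33,0]]
[[4,6],[7,0],[17,19],[25,17],[33,0],[34,10],[36,0]]
[[4,6],[6,20],[7,0],[17,19],[25,17],[33,0],[34,10],[36,0]]
[[4,6],[6,20],[7,10],[17,19],[25,17],[33,0],[34,10],[36,0]]
[[4,6],[6,20],[7,10],[17,19],[25,17],[33,11],[36,0]]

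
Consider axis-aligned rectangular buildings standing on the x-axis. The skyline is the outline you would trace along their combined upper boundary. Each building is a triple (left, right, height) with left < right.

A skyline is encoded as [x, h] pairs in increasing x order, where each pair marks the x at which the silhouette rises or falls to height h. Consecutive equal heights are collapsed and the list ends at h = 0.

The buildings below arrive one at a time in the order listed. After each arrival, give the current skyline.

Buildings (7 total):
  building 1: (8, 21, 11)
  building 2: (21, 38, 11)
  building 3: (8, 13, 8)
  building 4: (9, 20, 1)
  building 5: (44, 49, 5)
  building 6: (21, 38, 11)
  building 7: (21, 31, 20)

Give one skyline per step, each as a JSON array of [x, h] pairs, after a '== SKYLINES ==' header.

== SKYLINES ==
[[8,11],[21,0]]
[[8,11],[38,0]]
[[8,11],[38,0]]
[[8,11],[38,0]]
[[8,11],[38,0],[44,5],[49,0]]
[[8,11],[38,0],[44,5],[49,0]]
[[8,11],[21,20],[31,11],[38,0],[44,5],[49,0]]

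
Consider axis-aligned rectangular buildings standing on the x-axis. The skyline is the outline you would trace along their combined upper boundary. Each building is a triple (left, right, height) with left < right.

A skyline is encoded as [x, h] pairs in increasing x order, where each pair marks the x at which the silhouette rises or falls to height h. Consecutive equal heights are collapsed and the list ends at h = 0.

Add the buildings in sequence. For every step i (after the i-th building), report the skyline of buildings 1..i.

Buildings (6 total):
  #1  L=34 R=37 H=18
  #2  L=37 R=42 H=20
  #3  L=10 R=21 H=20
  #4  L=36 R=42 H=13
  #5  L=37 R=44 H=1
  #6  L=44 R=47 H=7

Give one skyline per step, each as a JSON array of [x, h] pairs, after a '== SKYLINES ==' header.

== SKYLINES ==
[[34,18],[37,0]]
[[34,18],[37,20],[42,0]]
[[10,20],[21,0],[34,18],[37,20],[42,0]]
[[10,20],[21,0],[34,18],[37,20],[42,0]]
[[10,20],[21,0],[34,18],[37,20],[42,1],[44,0]]
[[10,20],[21,0],[34,18],[37,20],[42,1],[44,7],[47,0]]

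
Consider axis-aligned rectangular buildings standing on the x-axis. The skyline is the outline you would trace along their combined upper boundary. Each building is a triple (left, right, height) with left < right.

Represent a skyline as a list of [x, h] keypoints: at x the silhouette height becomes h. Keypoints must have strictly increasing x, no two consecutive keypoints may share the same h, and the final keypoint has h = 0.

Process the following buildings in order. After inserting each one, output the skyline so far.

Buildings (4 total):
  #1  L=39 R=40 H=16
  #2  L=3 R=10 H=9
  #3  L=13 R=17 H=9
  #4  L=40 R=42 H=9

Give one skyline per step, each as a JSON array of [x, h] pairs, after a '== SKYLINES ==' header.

== SKYLINES ==
[[39,16],[40,0]]
[[3,9],[10,0],[39,16],[40,0]]
[[3,9],[10,0],[13,9],[17,0],[39,16],[40,0]]
[[3,9],[10,0],[13,9],[17,0],[39,16],[40,9],[42,0]]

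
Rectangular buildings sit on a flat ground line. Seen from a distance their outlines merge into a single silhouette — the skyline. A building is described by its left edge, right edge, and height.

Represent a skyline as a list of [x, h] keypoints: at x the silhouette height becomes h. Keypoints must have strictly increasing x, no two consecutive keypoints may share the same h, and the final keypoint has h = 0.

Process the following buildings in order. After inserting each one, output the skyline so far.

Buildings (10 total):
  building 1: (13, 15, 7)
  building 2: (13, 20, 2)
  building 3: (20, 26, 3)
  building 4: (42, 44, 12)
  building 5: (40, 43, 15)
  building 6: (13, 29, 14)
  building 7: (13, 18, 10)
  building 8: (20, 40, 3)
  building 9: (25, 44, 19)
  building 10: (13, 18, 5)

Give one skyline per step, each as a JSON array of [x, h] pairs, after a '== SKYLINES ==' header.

== SKYLINES ==
[[13,7],[15,0]]
[[13,7],[15,2],[20,0]]
[[13,7],[15,2],[20,3],[26,0]]
[[13,7],[15,2],[20,3],[26,0],[42,12],[44,0]]
[[13,7],[15,2],[20,3],[26,0],[40,15],[43,12],[44,0]]
[[13,14],[29,0],[40,15],[43,12],[44,0]]
[[13,14],[29,0],[40,15],[43,12],[44,0]]
[[13,14],[29,3],[40,15],[43,12],[44,0]]
[[13,14],[25,19],[44,0]]
[[13,14],[25,19],[44,0]]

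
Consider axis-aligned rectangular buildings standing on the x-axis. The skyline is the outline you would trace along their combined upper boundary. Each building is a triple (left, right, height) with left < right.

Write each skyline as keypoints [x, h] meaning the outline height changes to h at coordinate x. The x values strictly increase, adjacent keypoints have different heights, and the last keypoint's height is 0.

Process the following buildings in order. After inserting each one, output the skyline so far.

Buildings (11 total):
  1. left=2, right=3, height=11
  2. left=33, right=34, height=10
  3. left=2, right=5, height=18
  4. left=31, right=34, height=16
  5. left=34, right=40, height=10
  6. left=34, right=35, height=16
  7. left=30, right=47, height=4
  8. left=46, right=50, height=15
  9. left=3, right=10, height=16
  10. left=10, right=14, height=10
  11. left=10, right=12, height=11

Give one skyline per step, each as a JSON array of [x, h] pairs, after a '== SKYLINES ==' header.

== SKYLINES ==
[[2,11],[3,0]]
[[2,11],[3,0],[33,10],[34,0]]
[[2,18],[5,0],[33,10],[34,0]]
[[2,18],[5,0],[31,16],[34,0]]
[[2,18],[5,0],[31,16],[34,10],[40,0]]
[[2,18],[5,0],[31,16],[35,10],[40,0]]
[[2,18],[5,0],[30,4],[31,16],[35,10],[40,4],[47,0]]
[[2,18],[5,0],[30,4],[31,16],[35,10],[40,4],[46,15],[50,0]]
[[2,18],[5,16],[10,0],[30,4],[31,16],[35,10],[40,4],[46,15],[50,0]]
[[2,18],[5,16],[10,10],[14,0],[30,4],[31,16],[35,10],[40,4],[46,15],[50,0]]
[[2,18],[5,16],[10,11],[12,10],[14,0],[30,4],[31,16],[35,10],[40,4],[46,15],[50,0]]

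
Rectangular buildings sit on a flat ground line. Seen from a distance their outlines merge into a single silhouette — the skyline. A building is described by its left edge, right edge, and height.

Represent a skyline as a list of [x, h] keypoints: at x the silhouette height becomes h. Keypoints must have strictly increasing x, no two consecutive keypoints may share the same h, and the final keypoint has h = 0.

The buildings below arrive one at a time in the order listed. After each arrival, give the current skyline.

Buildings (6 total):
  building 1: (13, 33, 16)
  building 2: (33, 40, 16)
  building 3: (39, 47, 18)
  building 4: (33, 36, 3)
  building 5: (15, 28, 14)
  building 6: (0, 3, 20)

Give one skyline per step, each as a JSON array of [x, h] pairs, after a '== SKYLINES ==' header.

== SKYLINES ==
[[13,16],[33,0]]
[[13,16],[40,0]]
[[13,16],[39,18],[47,0]]
[[13,16],[39,18],[47,0]]
[[13,16],[39,18],[47,0]]
[[0,20],[3,0],[13,16],[39,18],[47,0]]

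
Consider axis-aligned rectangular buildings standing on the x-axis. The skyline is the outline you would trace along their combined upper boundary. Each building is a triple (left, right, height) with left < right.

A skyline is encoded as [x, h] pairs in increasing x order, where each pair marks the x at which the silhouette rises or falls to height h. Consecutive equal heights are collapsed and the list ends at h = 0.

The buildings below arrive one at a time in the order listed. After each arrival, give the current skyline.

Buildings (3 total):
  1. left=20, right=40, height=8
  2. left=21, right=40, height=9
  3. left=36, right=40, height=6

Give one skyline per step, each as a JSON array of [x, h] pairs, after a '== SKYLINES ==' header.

== SKYLINES ==
[[20,8],[40,0]]
[[20,8],[21,9],[40,0]]
[[20,8],[21,9],[40,0]]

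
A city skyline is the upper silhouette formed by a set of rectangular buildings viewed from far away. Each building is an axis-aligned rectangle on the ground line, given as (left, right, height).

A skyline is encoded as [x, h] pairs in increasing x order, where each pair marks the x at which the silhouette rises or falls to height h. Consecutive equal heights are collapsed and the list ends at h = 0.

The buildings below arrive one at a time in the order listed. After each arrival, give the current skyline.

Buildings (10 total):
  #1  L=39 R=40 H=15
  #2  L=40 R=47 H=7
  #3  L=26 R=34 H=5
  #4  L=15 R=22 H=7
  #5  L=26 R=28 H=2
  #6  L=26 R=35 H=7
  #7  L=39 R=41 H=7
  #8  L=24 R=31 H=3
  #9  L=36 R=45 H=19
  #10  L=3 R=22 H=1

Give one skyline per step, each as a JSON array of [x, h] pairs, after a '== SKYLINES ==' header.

== SKYLINES ==
[[39,15],[40,0]]
[[39,15],[40,7],[47,0]]
[[26,5],[34,0],[39,15],[40,7],[47,0]]
[[15,7],[22,0],[26,5],[34,0],[39,15],[40,7],[47,0]]
[[15,7],[22,0],[26,5],[34,0],[39,15],[40,7],[47,0]]
[[15,7],[22,0],[26,7],[35,0],[39,15],[40,7],[47,0]]
[[15,7],[22,0],[26,7],[35,0],[39,15],[40,7],[47,0]]
[[15,7],[22,0],[24,3],[26,7],[35,0],[39,15],[40,7],[47,0]]
[[15,7],[22,0],[24,3],[26,7],[35,0],[36,19],[45,7],[47,0]]
[[3,1],[15,7],[22,0],[24,3],[26,7],[35,0],[36,19],[45,7],[47,0]]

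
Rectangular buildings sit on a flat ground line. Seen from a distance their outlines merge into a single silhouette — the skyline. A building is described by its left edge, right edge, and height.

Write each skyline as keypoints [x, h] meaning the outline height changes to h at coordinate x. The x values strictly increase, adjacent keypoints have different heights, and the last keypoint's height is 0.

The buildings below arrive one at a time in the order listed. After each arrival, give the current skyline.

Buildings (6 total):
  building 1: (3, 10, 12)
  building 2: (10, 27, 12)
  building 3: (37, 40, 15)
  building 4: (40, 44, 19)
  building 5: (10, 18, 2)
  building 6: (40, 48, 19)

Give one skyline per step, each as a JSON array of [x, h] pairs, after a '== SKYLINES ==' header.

== SKYLINES ==
[[3,12],[10,0]]
[[3,12],[27,0]]
[[3,12],[27,0],[37,15],[40,0]]
[[3,12],[27,0],[37,15],[40,19],[44,0]]
[[3,12],[27,0],[37,15],[40,19],[44,0]]
[[3,12],[27,0],[37,15],[40,19],[48,0]]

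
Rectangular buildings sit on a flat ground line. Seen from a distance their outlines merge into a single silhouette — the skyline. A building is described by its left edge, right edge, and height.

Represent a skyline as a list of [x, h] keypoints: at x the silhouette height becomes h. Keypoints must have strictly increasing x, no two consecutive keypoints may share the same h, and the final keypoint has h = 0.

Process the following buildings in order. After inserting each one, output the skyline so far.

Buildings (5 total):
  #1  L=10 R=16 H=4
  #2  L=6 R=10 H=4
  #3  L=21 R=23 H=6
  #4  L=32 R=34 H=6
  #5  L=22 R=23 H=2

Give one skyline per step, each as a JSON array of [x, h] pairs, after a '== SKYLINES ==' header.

== SKYLINES ==
[[10,4],[16,0]]
[[6,4],[16,0]]
[[6,4],[16,0],[21,6],[23,0]]
[[6,4],[16,0],[21,6],[23,0],[32,6],[34,0]]
[[6,4],[16,0],[21,6],[23,0],[32,6],[34,0]]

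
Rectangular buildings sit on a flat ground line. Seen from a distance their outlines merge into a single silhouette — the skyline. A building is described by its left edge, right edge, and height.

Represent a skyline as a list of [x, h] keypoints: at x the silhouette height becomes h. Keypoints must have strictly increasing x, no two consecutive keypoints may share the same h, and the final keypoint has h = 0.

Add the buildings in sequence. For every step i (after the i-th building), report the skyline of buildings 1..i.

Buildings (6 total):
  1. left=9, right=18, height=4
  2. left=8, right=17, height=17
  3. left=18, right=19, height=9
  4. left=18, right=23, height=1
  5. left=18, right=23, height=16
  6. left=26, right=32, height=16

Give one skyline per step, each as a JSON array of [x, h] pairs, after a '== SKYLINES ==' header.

== SKYLINES ==
[[9,4],[18,0]]
[[8,17],[17,4],[18,0]]
[[8,17],[17,4],[18,9],[19,0]]
[[8,17],[17,4],[18,9],[19,1],[23,0]]
[[8,17],[17,4],[18,16],[23,0]]
[[8,17],[17,4],[18,16],[23,0],[26,16],[32,0]]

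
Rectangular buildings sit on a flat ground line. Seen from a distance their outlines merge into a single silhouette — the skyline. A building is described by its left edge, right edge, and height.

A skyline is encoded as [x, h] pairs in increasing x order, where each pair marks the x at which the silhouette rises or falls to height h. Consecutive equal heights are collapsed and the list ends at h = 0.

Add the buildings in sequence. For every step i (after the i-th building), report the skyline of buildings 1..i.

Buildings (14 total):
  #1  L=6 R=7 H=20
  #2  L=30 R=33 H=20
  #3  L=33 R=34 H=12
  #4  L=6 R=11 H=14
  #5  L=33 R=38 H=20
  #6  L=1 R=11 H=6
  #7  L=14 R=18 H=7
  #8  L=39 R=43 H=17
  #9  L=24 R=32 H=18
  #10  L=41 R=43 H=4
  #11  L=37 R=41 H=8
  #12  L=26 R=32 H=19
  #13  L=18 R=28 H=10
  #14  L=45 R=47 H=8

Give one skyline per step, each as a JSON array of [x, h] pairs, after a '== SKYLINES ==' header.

== SKYLINES ==
[[6,20],[7,0]]
[[6,20],[7,0],[30,20],[33,0]]
[[6,20],[7,0],[30,20],[33,12],[34,0]]
[[6,20],[7,14],[11,0],[30,20],[33,12],[34,0]]
[[6,20],[7,14],[11,0],[30,20],[38,0]]
[[1,6],[6,20],[7,14],[11,0],[30,20],[38,0]]
[[1,6],[6,20],[7,14],[11,0],[14,7],[18,0],[30,20],[38,0]]
[[1,6],[6,20],[7,14],[11,0],[14,7],[18,0],[30,20],[38,0],[39,17],[43,0]]
[[1,6],[6,20],[7,14],[11,0],[14,7],[18,0],[24,18],[30,20],[38,0],[39,17],[43,0]]
[[1,6],[6,20],[7,14],[11,0],[14,7],[18,0],[24,18],[30,20],[38,0],[39,17],[43,0]]
[[1,6],[6,20],[7,14],[11,0],[14,7],[18,0],[24,18],[30,20],[38,8],[39,17],[43,0]]
[[1,6],[6,20],[7,14],[11,0],[14,7],[18,0],[24,18],[26,19],[30,20],[38,8],[39,17],[43,0]]
[[1,6],[6,20],[7,14],[11,0],[14,7],[18,10],[24,18],[26,19],[30,20],[38,8],[39,17],[43,0]]
[[1,6],[6,20],[7,14],[11,0],[14,7],[18,10],[24,18],[26,19],[30,20],[38,8],[39,17],[43,0],[45,8],[47,0]]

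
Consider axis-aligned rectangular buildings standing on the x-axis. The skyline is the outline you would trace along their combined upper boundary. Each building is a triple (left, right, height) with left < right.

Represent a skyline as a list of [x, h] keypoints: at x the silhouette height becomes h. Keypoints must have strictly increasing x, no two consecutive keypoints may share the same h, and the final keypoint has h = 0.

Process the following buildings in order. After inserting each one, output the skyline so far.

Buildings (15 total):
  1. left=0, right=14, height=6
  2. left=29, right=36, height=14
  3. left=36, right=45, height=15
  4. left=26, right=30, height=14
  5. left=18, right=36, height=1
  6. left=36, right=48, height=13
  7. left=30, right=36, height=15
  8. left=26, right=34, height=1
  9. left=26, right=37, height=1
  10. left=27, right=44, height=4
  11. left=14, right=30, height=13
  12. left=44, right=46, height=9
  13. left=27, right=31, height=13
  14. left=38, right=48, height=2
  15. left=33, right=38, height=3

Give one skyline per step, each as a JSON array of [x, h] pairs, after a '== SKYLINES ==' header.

== SKYLINES ==
[[0,6],[14,0]]
[[0,6],[14,0],[29,14],[36,0]]
[[0,6],[14,0],[29,14],[36,15],[45,0]]
[[0,6],[14,0],[26,14],[36,15],[45,0]]
[[0,6],[14,0],[18,1],[26,14],[36,15],[45,0]]
[[0,6],[14,0],[18,1],[26,14],[36,15],[45,13],[48,0]]
[[0,6],[14,0],[18,1],[26,14],[30,15],[45,13],[48,0]]
[[0,6],[14,0],[18,1],[26,14],[30,15],[45,13],[48,0]]
[[0,6],[14,0],[18,1],[26,14],[30,15],[45,13],[48,0]]
[[0,6],[14,0],[18,1],[26,14],[30,15],[45,13],[48,0]]
[[0,6],[14,13],[26,14],[30,15],[45,13],[48,0]]
[[0,6],[14,13],[26,14],[30,15],[45,13],[48,0]]
[[0,6],[14,13],[26,14],[30,15],[45,13],[48,0]]
[[0,6],[14,13],[26,14],[30,15],[45,13],[48,0]]
[[0,6],[14,13],[26,14],[30,15],[45,13],[48,0]]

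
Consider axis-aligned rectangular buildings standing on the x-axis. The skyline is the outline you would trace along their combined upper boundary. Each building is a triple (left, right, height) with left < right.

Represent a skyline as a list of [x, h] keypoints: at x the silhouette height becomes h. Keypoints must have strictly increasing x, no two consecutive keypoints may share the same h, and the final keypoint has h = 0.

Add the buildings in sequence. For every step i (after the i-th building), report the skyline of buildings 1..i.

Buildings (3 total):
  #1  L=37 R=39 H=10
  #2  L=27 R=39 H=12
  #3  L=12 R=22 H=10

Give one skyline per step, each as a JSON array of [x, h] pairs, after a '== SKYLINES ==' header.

== SKYLINES ==
[[37,10],[39,0]]
[[27,12],[39,0]]
[[12,10],[22,0],[27,12],[39,0]]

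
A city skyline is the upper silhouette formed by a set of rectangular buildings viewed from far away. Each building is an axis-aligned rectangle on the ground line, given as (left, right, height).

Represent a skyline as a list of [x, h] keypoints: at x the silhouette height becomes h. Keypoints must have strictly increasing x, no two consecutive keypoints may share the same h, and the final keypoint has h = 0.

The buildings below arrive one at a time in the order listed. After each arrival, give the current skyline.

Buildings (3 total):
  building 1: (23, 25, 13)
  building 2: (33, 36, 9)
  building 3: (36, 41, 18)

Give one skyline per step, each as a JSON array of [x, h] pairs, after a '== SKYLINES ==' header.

== SKYLINES ==
[[23,13],[25,0]]
[[23,13],[25,0],[33,9],[36,0]]
[[23,13],[25,0],[33,9],[36,18],[41,0]]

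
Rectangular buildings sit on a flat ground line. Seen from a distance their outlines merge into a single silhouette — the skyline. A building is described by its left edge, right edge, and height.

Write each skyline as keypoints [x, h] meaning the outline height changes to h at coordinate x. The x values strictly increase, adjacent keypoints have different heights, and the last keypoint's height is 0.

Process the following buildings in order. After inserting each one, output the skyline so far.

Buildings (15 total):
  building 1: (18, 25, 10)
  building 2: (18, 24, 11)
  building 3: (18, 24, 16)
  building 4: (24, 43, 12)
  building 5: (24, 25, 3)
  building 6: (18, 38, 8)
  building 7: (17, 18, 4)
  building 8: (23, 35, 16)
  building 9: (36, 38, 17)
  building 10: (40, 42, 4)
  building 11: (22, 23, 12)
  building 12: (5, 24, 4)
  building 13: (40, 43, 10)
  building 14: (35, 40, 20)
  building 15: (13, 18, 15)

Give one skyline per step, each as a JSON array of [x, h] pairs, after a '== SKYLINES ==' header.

== SKYLINES ==
[[18,10],[25,0]]
[[18,11],[24,10],[25,0]]
[[18,16],[24,10],[25,0]]
[[18,16],[24,12],[43,0]]
[[18,16],[24,12],[43,0]]
[[18,16],[24,12],[43,0]]
[[17,4],[18,16],[24,12],[43,0]]
[[17,4],[18,16],[35,12],[43,0]]
[[17,4],[18,16],[35,12],[36,17],[38,12],[43,0]]
[[17,4],[18,16],[35,12],[36,17],[38,12],[43,0]]
[[17,4],[18,16],[35,12],[36,17],[38,12],[43,0]]
[[5,4],[18,16],[35,12],[36,17],[38,12],[43,0]]
[[5,4],[18,16],[35,12],[36,17],[38,12],[43,0]]
[[5,4],[18,16],[35,20],[40,12],[43,0]]
[[5,4],[13,15],[18,16],[35,20],[40,12],[43,0]]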